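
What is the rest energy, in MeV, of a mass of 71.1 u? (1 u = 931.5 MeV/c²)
E = mc² = 66230 MeV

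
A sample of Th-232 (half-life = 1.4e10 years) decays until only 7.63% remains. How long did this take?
t = t½ × log₂(N₀/N) = 5.197e10 years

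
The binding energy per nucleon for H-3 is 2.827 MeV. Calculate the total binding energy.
B.E. = 2.827 × 3 = 8.481 MeV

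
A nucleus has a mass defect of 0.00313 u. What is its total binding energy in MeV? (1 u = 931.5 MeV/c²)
B.E. = Δm × 931.5 = 2.916 MeV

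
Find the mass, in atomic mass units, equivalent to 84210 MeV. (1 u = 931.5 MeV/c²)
m = E/c² = 90.4 u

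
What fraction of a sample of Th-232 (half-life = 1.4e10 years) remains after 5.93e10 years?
N/N₀ = (1/2)^(t/t½) = 0.05308 = 5.31%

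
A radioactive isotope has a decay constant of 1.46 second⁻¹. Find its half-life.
t½ = ln(2)/λ = 0.4748 seconds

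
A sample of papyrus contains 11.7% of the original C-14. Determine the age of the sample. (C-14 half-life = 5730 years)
Age = t½ × log₂(1/ratio) = 17740 years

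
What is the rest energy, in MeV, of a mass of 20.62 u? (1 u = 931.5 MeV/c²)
E = mc² = 19210 MeV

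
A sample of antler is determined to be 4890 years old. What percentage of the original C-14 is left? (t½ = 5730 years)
N/N₀ = (1/2)^(t/t½) = 0.5535 = 55.3%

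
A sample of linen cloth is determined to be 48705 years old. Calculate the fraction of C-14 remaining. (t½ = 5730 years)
N/N₀ = (1/2)^(t/t½) = 0.002762 = 0.276%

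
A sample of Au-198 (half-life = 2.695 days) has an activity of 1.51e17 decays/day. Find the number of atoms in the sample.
N = A/λ = 5.871e17 atoms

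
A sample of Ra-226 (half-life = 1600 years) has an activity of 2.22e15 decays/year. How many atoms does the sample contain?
N = A/λ = 5.124e18 atoms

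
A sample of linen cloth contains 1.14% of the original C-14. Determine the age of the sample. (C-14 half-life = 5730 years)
Age = t½ × log₂(1/ratio) = 36990 years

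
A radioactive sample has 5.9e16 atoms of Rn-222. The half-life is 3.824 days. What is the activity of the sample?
A = λN = 1.069e16 decays/day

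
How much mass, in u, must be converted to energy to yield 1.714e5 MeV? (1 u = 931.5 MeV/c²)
m = E/c² = 184 u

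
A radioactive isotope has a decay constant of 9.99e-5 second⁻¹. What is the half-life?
t½ = ln(2)/λ = 6938 seconds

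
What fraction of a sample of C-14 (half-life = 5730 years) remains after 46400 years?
N/N₀ = (1/2)^(t/t½) = 0.00365 = 0.365%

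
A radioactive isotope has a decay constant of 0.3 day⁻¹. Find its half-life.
t½ = ln(2)/λ = 2.31 days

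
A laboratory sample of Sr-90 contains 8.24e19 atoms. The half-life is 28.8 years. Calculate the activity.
A = λN = 1.983e18 decays/year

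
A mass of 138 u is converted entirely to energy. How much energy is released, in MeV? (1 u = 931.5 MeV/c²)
E = mc² = 1.285e5 MeV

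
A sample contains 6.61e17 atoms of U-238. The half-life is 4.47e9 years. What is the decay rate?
A = λN = 1.025e8 decays/year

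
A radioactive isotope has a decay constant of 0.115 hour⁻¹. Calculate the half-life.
t½ = ln(2)/λ = 6.027 hours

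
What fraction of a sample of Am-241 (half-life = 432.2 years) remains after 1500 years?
N/N₀ = (1/2)^(t/t½) = 0.09021 = 9.02%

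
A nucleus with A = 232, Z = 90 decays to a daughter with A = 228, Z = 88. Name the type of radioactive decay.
ΔA = -4, ΔZ = -2 ⇒ alpha decay (α)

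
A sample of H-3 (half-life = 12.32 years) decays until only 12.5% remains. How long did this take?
t = t½ × log₂(N₀/N) = 36.96 years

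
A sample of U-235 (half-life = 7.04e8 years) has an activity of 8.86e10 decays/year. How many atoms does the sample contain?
N = A/λ = 8.999e19 atoms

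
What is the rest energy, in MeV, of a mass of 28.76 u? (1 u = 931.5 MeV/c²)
E = mc² = 26790 MeV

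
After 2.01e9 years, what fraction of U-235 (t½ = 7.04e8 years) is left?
N/N₀ = (1/2)^(t/t½) = 0.1382 = 13.8%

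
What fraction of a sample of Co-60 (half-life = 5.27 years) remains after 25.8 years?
N/N₀ = (1/2)^(t/t½) = 0.03359 = 3.36%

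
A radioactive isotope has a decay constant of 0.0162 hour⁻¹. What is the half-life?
t½ = ln(2)/λ = 42.79 hours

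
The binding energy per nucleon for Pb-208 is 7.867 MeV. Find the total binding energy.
B.E. = 7.867 × 208 = 1636 MeV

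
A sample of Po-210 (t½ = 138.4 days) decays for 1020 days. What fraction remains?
N/N₀ = (1/2)^(t/t½) = 0.006045 = 0.605%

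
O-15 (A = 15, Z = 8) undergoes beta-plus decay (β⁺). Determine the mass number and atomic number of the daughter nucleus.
Daughter: A = 15, Z = 7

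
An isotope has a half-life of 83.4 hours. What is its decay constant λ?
λ = ln(2)/t½ = 0.008311 hour⁻¹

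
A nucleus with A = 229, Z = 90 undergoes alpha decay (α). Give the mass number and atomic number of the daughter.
Daughter: A = 225, Z = 88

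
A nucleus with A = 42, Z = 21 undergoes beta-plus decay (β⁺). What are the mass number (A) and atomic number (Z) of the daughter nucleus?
Daughter: A = 42, Z = 20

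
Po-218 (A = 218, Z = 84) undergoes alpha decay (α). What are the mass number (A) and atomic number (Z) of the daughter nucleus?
Daughter: A = 214, Z = 82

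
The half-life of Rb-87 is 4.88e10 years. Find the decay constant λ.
λ = ln(2)/t½ = 1.42e-11 year⁻¹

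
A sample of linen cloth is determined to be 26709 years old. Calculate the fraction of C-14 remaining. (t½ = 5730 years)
N/N₀ = (1/2)^(t/t½) = 0.03952 = 3.95%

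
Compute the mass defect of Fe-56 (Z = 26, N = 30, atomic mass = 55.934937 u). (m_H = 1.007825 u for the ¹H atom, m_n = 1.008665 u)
Δm = Z·m_H + N·m_n − M = 0.5285 u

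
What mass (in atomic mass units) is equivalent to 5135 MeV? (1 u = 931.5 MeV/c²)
m = E/c² = 5.513 u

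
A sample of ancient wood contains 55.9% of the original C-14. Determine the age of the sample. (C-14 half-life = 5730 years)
Age = t½ × log₂(1/ratio) = 4808 years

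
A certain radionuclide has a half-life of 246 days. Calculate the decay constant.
λ = ln(2)/t½ = 0.002818 day⁻¹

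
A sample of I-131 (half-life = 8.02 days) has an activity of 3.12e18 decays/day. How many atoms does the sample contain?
N = A/λ = 3.61e19 atoms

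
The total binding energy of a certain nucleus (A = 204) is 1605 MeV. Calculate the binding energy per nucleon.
B.E./A = 1605/204 = 7.868 MeV/nucleon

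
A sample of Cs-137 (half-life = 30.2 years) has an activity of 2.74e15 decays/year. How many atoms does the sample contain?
N = A/λ = 1.194e17 atoms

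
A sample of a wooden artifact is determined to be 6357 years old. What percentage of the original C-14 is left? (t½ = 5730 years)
N/N₀ = (1/2)^(t/t½) = 0.4635 = 46.3%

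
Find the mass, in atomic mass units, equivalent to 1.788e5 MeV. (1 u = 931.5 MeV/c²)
m = E/c² = 191.9 u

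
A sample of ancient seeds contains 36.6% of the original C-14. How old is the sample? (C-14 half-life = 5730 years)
Age = t½ × log₂(1/ratio) = 8309 years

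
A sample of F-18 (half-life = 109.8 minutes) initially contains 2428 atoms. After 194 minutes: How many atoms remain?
N = N₀(1/2)^(t/t½) = 713.5 atoms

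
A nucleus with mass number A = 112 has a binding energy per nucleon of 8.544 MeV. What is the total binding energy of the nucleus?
B.E. = 8.544 × 112 = 956.9 MeV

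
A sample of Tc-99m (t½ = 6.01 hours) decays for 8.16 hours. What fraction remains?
N/N₀ = (1/2)^(t/t½) = 0.3902 = 39%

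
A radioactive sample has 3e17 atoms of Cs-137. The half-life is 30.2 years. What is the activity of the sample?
A = λN = 6.886e15 decays/year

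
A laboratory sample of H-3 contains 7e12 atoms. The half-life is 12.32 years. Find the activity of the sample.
A = λN = 3.938e11 decays/year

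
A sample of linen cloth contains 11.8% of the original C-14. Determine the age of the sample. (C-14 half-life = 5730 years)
Age = t½ × log₂(1/ratio) = 17670 years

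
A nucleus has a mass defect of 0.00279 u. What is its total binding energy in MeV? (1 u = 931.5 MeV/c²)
B.E. = Δm × 931.5 = 2.599 MeV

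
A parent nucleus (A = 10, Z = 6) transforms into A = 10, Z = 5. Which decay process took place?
ΔA = 0, ΔZ = -1 ⇒ beta-plus decay (β⁺) or electron capture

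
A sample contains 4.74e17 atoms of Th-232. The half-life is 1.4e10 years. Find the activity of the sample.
A = λN = 2.347e7 decays/year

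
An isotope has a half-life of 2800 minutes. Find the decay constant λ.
λ = ln(2)/t½ = 2.476e-4 minute⁻¹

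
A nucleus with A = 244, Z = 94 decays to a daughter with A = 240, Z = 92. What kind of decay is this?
ΔA = -4, ΔZ = -2 ⇒ alpha decay (α)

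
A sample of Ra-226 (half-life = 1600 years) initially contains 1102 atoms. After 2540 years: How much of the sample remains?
N = N₀(1/2)^(t/t½) = 366.7 atoms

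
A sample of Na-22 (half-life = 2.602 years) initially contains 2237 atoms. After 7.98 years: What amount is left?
N = N₀(1/2)^(t/t½) = 267 atoms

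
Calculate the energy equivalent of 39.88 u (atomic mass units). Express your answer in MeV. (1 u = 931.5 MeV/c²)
E = mc² = 37150 MeV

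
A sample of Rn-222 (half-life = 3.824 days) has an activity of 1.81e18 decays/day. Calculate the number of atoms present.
N = A/λ = 9.986e18 atoms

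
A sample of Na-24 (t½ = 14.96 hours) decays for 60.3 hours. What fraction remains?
N/N₀ = (1/2)^(t/t½) = 0.06118 = 6.12%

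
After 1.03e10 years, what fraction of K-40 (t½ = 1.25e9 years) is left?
N/N₀ = (1/2)^(t/t½) = 0.003308 = 0.331%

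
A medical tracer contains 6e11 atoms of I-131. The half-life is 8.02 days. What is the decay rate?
A = λN = 5.186e10 decays/day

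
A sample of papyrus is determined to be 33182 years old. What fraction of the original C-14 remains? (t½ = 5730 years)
N/N₀ = (1/2)^(t/t½) = 0.01806 = 1.81%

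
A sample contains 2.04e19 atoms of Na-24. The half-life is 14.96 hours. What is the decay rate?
A = λN = 9.452e17 decays/hour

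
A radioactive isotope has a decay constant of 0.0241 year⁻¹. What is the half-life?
t½ = ln(2)/λ = 28.76 years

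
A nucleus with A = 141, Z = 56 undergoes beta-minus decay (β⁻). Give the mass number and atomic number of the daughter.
Daughter: A = 141, Z = 57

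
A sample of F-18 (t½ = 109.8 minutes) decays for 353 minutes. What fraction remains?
N/N₀ = (1/2)^(t/t½) = 0.1077 = 10.8%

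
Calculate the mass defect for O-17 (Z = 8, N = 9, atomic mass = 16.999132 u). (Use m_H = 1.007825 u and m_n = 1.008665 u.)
Δm = Z·m_H + N·m_n − M = 0.1415 u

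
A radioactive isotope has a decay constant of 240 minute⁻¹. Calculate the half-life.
t½ = ln(2)/λ = 0.002888 minutes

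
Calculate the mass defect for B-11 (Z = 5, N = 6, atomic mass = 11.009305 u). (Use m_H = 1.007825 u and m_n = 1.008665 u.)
Δm = Z·m_H + N·m_n − M = 0.08181 u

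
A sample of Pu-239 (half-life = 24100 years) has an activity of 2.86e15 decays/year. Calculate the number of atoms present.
N = A/λ = 9.944e19 atoms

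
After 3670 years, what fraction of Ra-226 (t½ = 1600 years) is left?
N/N₀ = (1/2)^(t/t½) = 0.2039 = 20.4%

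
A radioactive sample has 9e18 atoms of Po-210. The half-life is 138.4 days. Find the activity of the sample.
A = λN = 4.507e16 decays/day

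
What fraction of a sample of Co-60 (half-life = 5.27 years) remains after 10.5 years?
N/N₀ = (1/2)^(t/t½) = 0.2513 = 25.1%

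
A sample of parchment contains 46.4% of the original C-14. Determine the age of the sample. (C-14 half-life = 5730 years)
Age = t½ × log₂(1/ratio) = 6348 years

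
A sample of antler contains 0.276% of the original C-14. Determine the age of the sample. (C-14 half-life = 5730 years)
Age = t½ × log₂(1/ratio) = 48710 years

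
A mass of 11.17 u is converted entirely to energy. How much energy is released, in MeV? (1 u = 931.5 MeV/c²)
E = mc² = 10400 MeV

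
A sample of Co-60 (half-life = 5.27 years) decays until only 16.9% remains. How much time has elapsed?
t = t½ × log₂(N₀/N) = 13.52 years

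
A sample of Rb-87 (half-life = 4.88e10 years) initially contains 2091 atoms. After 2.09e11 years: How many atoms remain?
N = N₀(1/2)^(t/t½) = 107.4 atoms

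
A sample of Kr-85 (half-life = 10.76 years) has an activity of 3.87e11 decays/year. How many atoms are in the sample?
N = A/λ = 6.008e12 atoms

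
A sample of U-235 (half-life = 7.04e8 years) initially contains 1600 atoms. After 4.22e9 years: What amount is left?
N = N₀(1/2)^(t/t½) = 25.1 atoms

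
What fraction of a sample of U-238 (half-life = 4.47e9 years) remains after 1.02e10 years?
N/N₀ = (1/2)^(t/t½) = 0.2056 = 20.6%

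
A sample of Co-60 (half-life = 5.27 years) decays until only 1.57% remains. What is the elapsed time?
t = t½ × log₂(N₀/N) = 31.58 years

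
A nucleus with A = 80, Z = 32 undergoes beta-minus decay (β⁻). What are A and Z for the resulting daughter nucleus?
Daughter: A = 80, Z = 33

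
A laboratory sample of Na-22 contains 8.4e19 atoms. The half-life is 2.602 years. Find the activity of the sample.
A = λN = 2.238e19 decays/year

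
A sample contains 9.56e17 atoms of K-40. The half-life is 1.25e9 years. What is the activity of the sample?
A = λN = 5.301e8 decays/year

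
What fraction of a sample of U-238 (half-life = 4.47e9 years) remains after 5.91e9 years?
N/N₀ = (1/2)^(t/t½) = 0.3999 = 40%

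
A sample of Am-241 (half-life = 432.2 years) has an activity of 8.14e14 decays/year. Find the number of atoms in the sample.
N = A/λ = 5.076e17 atoms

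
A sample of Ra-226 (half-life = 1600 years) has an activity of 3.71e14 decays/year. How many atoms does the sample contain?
N = A/λ = 8.564e17 atoms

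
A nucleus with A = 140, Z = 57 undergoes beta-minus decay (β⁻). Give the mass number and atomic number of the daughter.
Daughter: A = 140, Z = 58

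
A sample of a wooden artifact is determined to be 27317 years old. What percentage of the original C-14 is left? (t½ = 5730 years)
N/N₀ = (1/2)^(t/t½) = 0.03672 = 3.67%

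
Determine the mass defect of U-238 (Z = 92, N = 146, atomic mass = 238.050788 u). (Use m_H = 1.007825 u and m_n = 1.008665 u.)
Δm = Z·m_H + N·m_n − M = 1.934 u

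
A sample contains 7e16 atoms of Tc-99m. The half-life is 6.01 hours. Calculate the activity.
A = λN = 8.073e15 decays/hour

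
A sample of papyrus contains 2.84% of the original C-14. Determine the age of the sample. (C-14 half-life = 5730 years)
Age = t½ × log₂(1/ratio) = 29440 years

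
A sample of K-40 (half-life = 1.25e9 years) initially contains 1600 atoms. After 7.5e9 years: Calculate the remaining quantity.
N = N₀(1/2)^(t/t½) = 25 atoms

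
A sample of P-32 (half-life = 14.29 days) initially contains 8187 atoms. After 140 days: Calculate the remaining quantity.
N = N₀(1/2)^(t/t½) = 9.203 atoms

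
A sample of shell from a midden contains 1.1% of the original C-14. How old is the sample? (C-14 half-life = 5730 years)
Age = t½ × log₂(1/ratio) = 37280 years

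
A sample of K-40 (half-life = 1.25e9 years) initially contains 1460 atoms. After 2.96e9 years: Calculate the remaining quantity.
N = N₀(1/2)^(t/t½) = 282.8 atoms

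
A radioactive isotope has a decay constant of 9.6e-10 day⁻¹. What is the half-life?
t½ = ln(2)/λ = 7.22e8 days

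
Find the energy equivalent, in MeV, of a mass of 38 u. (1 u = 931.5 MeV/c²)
E = mc² = 35400 MeV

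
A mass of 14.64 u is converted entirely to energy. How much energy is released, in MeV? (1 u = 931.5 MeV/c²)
E = mc² = 13640 MeV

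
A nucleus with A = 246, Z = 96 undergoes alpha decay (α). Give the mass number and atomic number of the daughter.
Daughter: A = 242, Z = 94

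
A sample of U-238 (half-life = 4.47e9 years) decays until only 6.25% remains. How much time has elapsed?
t = t½ × log₂(N₀/N) = 1.788e10 years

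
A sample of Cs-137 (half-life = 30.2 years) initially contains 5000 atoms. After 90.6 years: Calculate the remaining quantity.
N = N₀(1/2)^(t/t½) = 625 atoms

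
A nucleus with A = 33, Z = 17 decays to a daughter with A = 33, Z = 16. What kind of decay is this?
ΔA = 0, ΔZ = -1 ⇒ beta-plus decay (β⁺) or electron capture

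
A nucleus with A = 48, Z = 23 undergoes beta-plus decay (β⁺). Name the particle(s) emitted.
β⁺: positron (e⁺) + neutrino (νₑ)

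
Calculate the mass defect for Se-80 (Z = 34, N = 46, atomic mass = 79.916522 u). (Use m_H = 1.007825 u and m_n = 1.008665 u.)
Δm = Z·m_H + N·m_n − M = 0.7481 u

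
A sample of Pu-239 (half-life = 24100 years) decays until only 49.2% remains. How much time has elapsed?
t = t½ × log₂(N₀/N) = 24660 years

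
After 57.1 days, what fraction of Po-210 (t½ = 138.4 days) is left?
N/N₀ = (1/2)^(t/t½) = 0.7513 = 75.1%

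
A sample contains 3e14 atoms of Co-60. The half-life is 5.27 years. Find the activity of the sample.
A = λN = 3.946e13 decays/year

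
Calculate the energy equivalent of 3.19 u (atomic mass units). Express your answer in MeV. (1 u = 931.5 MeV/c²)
E = mc² = 2971 MeV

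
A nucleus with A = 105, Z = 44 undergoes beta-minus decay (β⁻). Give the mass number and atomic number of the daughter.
Daughter: A = 105, Z = 45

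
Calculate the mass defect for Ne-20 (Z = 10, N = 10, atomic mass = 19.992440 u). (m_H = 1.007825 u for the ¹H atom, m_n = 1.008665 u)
Δm = Z·m_H + N·m_n − M = 0.1725 u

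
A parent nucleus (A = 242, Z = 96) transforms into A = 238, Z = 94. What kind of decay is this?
ΔA = -4, ΔZ = -2 ⇒ alpha decay (α)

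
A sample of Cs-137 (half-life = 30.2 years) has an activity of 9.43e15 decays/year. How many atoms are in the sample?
N = A/λ = 4.109e17 atoms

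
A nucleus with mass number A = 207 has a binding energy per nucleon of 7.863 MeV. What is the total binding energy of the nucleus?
B.E. = 7.863 × 207 = 1628 MeV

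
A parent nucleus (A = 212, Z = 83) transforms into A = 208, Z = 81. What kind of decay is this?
ΔA = -4, ΔZ = -2 ⇒ alpha decay (α)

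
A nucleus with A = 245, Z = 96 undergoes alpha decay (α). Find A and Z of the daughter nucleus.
Daughter: A = 241, Z = 94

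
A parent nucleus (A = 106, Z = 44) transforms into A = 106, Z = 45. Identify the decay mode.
ΔA = 0, ΔZ = +1 ⇒ beta-minus decay (β⁻)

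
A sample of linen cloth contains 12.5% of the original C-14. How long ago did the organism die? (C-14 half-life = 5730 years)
Age = t½ × log₂(1/ratio) = 17190 years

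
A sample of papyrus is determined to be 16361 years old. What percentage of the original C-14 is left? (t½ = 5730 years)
N/N₀ = (1/2)^(t/t½) = 0.1382 = 13.8%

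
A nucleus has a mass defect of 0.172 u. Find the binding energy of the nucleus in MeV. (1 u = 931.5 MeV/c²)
B.E. = Δm × 931.5 = 160.2 MeV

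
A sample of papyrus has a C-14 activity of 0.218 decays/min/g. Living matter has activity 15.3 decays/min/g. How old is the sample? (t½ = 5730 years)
Age = t½ × log₂(A₀/A) = 35140 years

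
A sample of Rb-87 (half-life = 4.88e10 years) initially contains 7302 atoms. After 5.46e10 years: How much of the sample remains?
N = N₀(1/2)^(t/t½) = 3362 atoms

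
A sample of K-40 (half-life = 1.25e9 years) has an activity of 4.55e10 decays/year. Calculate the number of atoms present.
N = A/λ = 8.205e19 atoms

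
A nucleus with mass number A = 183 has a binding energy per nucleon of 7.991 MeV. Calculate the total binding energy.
B.E. = 7.991 × 183 = 1462 MeV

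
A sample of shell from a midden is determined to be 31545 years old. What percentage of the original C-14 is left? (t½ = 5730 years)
N/N₀ = (1/2)^(t/t½) = 0.02202 = 2.2%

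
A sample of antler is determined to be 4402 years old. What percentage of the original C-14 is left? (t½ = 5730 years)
N/N₀ = (1/2)^(t/t½) = 0.5871 = 58.7%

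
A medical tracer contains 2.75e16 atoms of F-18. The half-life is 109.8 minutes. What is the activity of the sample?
A = λN = 1.736e14 decays/minute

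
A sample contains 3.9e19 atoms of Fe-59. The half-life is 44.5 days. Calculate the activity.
A = λN = 6.075e17 decays/day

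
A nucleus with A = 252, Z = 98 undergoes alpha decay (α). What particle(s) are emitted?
α particle = ⁴₂He (2 protons + 2 neutrons)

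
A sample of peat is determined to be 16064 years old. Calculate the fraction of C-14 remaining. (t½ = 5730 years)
N/N₀ = (1/2)^(t/t½) = 0.1432 = 14.3%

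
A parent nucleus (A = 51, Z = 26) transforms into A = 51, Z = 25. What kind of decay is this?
ΔA = 0, ΔZ = -1 ⇒ beta-plus decay (β⁺) or electron capture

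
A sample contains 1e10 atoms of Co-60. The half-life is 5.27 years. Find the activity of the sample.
A = λN = 1.315e9 decays/year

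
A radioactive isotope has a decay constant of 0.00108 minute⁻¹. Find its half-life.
t½ = ln(2)/λ = 641.8 minutes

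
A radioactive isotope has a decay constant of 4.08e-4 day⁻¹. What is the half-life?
t½ = ln(2)/λ = 1699 days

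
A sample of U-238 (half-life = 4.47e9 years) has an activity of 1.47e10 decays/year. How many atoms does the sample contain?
N = A/λ = 9.48e19 atoms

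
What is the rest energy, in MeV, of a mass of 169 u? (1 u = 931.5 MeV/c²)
E = mc² = 1.574e5 MeV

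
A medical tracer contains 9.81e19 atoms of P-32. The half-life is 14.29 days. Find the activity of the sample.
A = λN = 4.758e18 decays/day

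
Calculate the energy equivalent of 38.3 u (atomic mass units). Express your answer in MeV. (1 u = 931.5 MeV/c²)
E = mc² = 35680 MeV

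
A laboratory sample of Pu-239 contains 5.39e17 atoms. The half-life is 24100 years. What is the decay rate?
A = λN = 1.55e13 decays/year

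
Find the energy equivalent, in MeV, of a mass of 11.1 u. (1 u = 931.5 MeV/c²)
E = mc² = 10340 MeV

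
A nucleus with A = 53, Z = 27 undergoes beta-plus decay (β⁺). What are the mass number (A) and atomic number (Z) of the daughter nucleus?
Daughter: A = 53, Z = 26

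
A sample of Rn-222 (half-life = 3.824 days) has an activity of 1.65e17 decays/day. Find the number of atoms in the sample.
N = A/λ = 9.103e17 atoms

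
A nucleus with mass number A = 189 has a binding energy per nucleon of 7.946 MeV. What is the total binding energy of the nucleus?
B.E. = 7.946 × 189 = 1502 MeV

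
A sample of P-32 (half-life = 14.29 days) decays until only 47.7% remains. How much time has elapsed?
t = t½ × log₂(N₀/N) = 15.26 days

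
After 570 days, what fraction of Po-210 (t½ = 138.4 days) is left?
N/N₀ = (1/2)^(t/t½) = 0.05757 = 5.76%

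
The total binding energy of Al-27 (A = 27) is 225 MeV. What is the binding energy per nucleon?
B.E./A = 225/27 = 8.333 MeV/nucleon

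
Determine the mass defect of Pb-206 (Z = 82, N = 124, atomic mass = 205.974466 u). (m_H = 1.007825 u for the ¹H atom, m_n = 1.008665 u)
Δm = Z·m_H + N·m_n − M = 1.742 u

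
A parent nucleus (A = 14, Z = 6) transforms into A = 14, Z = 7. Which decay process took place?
ΔA = 0, ΔZ = +1 ⇒ beta-minus decay (β⁻)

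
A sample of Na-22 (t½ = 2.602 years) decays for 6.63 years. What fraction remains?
N/N₀ = (1/2)^(t/t½) = 0.171 = 17.1%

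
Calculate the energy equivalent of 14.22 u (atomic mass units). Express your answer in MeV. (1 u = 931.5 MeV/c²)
E = mc² = 13250 MeV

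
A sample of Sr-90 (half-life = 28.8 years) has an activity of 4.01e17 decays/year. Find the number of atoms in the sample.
N = A/λ = 1.666e19 atoms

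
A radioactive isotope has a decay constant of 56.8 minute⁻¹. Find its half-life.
t½ = ln(2)/λ = 0.0122 minutes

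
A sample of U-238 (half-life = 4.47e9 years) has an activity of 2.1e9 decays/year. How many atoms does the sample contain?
N = A/λ = 1.354e19 atoms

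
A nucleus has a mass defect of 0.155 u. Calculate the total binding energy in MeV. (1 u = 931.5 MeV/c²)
B.E. = Δm × 931.5 = 144.4 MeV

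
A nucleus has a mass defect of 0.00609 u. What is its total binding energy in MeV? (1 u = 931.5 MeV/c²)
B.E. = Δm × 931.5 = 5.673 MeV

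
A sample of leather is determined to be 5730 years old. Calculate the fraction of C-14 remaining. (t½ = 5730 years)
N/N₀ = (1/2)^(t/t½) = 0.5 = 50%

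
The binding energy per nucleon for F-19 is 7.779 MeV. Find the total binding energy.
B.E. = 7.779 × 19 = 147.8 MeV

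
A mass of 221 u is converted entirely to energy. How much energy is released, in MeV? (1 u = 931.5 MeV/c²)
E = mc² = 2.059e5 MeV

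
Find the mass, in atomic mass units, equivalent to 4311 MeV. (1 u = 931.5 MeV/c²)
m = E/c² = 4.628 u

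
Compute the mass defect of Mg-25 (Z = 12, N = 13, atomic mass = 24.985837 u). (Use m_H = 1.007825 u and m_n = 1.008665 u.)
Δm = Z·m_H + N·m_n − M = 0.2207 u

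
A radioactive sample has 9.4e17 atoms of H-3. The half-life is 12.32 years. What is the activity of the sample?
A = λN = 5.289e16 decays/year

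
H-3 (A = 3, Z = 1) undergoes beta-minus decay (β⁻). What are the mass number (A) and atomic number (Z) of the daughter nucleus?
Daughter: A = 3, Z = 2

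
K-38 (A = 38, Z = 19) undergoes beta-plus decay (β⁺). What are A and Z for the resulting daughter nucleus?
Daughter: A = 38, Z = 18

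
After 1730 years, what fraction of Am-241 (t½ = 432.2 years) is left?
N/N₀ = (1/2)^(t/t½) = 0.06238 = 6.24%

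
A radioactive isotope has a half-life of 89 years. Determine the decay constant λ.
λ = ln(2)/t½ = 0.007788 year⁻¹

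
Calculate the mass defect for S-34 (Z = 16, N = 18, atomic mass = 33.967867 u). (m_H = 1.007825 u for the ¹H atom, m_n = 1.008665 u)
Δm = Z·m_H + N·m_n − M = 0.3133 u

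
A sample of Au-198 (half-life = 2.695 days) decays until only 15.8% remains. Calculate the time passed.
t = t½ × log₂(N₀/N) = 7.174 days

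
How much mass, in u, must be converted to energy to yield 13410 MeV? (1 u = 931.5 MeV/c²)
m = E/c² = 14.4 u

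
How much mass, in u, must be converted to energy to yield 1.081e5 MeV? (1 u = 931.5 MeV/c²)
m = E/c² = 116 u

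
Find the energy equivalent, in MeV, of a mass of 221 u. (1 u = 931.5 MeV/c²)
E = mc² = 2.059e5 MeV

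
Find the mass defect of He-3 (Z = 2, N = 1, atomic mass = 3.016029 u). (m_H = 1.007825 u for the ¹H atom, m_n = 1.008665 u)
Δm = Z·m_H + N·m_n − M = 0.008286 u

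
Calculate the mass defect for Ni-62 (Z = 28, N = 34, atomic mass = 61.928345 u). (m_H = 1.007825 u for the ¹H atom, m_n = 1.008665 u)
Δm = Z·m_H + N·m_n − M = 0.5854 u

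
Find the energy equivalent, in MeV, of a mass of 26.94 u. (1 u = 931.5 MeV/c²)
E = mc² = 25090 MeV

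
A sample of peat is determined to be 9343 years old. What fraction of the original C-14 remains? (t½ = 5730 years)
N/N₀ = (1/2)^(t/t½) = 0.323 = 32.3%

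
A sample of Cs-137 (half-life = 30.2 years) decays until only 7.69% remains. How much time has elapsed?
t = t½ × log₂(N₀/N) = 111.8 years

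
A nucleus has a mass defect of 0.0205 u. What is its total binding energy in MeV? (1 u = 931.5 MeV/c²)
B.E. = Δm × 931.5 = 19.1 MeV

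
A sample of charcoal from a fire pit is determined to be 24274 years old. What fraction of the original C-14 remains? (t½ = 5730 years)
N/N₀ = (1/2)^(t/t½) = 0.05306 = 5.31%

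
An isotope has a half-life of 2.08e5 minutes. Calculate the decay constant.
λ = ln(2)/t½ = 3.332e-6 minute⁻¹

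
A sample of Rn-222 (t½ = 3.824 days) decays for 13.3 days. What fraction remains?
N/N₀ = (1/2)^(t/t½) = 0.08974 = 8.97%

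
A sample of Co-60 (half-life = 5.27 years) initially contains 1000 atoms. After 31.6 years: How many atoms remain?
N = N₀(1/2)^(t/t½) = 15.67 atoms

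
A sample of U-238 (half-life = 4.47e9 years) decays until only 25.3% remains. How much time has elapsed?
t = t½ × log₂(N₀/N) = 8.863e9 years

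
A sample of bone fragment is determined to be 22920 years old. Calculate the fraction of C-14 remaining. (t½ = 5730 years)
N/N₀ = (1/2)^(t/t½) = 0.0625 = 6.25%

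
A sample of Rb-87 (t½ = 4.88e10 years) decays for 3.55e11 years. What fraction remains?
N/N₀ = (1/2)^(t/t½) = 0.006458 = 0.646%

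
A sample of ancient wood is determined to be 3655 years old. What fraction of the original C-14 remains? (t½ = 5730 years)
N/N₀ = (1/2)^(t/t½) = 0.6427 = 64.3%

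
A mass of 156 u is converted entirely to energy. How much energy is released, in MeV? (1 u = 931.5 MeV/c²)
E = mc² = 1.453e5 MeV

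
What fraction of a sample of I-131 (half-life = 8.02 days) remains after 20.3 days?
N/N₀ = (1/2)^(t/t½) = 0.173 = 17.3%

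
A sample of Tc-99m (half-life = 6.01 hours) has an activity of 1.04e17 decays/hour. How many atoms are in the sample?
N = A/λ = 9.017e17 atoms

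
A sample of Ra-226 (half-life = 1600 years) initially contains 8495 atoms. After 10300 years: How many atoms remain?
N = N₀(1/2)^(t/t½) = 98.01 atoms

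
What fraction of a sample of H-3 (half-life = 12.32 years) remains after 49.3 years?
N/N₀ = (1/2)^(t/t½) = 0.06243 = 6.24%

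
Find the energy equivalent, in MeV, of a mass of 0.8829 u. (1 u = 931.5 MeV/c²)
E = mc² = 822.4 MeV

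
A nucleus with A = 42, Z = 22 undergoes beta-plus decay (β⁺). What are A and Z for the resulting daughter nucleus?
Daughter: A = 42, Z = 21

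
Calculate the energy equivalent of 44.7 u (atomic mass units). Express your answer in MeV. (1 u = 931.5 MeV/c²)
E = mc² = 41640 MeV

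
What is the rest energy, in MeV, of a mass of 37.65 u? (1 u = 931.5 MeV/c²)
E = mc² = 35070 MeV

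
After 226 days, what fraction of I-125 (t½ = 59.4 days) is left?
N/N₀ = (1/2)^(t/t½) = 0.07156 = 7.16%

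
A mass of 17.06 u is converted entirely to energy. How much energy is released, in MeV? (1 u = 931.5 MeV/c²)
E = mc² = 15890 MeV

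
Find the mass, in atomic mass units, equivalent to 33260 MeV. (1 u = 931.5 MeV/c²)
m = E/c² = 35.71 u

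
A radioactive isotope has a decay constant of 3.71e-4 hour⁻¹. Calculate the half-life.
t½ = ln(2)/λ = 1868 hours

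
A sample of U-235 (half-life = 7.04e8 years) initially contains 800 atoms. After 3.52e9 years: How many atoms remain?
N = N₀(1/2)^(t/t½) = 25 atoms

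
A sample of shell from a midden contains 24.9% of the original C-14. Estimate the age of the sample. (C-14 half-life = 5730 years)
Age = t½ × log₂(1/ratio) = 11490 years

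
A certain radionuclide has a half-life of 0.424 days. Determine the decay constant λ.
λ = ln(2)/t½ = 1.635 day⁻¹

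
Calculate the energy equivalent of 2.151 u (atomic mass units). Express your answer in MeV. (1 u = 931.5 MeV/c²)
E = mc² = 2004 MeV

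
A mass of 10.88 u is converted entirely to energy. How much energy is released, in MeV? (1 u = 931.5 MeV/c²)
E = mc² = 10130 MeV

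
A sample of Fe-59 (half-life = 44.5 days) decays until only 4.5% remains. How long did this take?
t = t½ × log₂(N₀/N) = 199.1 days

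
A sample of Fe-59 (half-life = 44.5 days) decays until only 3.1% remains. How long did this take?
t = t½ × log₂(N₀/N) = 223 days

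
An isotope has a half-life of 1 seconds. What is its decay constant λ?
λ = ln(2)/t½ = 0.6931 second⁻¹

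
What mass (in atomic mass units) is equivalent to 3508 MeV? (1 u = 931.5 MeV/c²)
m = E/c² = 3.766 u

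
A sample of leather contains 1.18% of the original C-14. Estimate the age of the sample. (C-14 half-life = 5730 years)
Age = t½ × log₂(1/ratio) = 36700 years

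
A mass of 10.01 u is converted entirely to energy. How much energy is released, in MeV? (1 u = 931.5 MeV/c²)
E = mc² = 9324 MeV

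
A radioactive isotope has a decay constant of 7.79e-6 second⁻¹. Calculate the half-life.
t½ = ln(2)/λ = 88980 seconds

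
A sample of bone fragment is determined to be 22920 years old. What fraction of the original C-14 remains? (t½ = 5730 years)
N/N₀ = (1/2)^(t/t½) = 0.0625 = 6.25%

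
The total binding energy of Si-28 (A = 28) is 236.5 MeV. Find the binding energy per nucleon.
B.E./A = 236.5/28 = 8.446 MeV/nucleon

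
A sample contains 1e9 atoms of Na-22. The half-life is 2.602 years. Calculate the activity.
A = λN = 2.664e8 decays/year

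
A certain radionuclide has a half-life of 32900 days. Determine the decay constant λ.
λ = ln(2)/t½ = 2.107e-5 day⁻¹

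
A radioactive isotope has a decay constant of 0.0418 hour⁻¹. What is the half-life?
t½ = ln(2)/λ = 16.58 hours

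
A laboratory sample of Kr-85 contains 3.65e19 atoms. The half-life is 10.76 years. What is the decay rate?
A = λN = 2.351e18 decays/year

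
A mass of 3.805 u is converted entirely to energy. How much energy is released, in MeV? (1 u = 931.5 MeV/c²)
E = mc² = 3544 MeV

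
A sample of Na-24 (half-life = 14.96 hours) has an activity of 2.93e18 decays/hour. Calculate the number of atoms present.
N = A/λ = 6.324e19 atoms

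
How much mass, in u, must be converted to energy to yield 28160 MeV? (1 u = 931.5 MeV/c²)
m = E/c² = 30.23 u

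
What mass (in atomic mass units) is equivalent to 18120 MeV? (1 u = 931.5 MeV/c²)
m = E/c² = 19.45 u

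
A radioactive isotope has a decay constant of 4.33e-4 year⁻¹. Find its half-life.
t½ = ln(2)/λ = 1601 years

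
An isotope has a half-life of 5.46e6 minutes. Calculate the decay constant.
λ = ln(2)/t½ = 1.27e-7 minute⁻¹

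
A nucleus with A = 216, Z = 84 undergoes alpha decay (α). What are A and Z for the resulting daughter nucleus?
Daughter: A = 212, Z = 82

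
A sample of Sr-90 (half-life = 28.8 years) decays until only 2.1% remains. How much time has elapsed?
t = t½ × log₂(N₀/N) = 160.5 years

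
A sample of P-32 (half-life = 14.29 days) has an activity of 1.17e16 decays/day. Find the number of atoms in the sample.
N = A/λ = 2.412e17 atoms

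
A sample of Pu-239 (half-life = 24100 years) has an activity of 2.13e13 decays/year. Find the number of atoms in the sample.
N = A/λ = 7.406e17 atoms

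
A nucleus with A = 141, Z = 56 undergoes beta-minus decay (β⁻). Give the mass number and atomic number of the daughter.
Daughter: A = 141, Z = 57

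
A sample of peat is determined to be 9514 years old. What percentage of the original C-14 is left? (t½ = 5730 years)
N/N₀ = (1/2)^(t/t½) = 0.3164 = 31.6%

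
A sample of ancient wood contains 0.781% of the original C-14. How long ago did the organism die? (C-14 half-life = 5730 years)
Age = t½ × log₂(1/ratio) = 40110 years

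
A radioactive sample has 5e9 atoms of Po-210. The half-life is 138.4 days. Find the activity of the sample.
A = λN = 2.504e7 decays/day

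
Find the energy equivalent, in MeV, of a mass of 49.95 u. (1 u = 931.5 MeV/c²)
E = mc² = 46530 MeV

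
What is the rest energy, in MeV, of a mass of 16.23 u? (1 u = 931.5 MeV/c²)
E = mc² = 15120 MeV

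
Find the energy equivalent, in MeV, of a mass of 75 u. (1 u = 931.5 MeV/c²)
E = mc² = 69860 MeV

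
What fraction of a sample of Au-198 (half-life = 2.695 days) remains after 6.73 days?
N/N₀ = (1/2)^(t/t½) = 0.1771 = 17.7%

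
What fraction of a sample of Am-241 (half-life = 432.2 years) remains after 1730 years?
N/N₀ = (1/2)^(t/t½) = 0.06238 = 6.24%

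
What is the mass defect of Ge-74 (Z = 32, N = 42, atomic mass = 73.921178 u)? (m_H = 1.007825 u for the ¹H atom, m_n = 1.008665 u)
Δm = Z·m_H + N·m_n − M = 0.6932 u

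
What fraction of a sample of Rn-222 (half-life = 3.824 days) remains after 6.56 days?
N/N₀ = (1/2)^(t/t½) = 0.3045 = 30.5%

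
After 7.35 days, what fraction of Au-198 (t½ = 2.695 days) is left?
N/N₀ = (1/2)^(t/t½) = 0.151 = 15.1%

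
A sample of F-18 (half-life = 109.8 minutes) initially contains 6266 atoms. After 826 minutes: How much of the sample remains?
N = N₀(1/2)^(t/t½) = 34.07 atoms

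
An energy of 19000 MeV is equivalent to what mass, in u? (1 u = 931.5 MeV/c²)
m = E/c² = 20.4 u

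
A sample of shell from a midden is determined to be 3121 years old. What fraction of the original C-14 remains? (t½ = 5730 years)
N/N₀ = (1/2)^(t/t½) = 0.6855 = 68.6%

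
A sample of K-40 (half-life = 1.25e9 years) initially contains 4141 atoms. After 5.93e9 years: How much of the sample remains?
N = N₀(1/2)^(t/t½) = 154.5 atoms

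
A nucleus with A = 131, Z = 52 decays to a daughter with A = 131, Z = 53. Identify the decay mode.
ΔA = 0, ΔZ = +1 ⇒ beta-minus decay (β⁻)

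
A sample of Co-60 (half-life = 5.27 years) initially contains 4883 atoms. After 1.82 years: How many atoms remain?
N = N₀(1/2)^(t/t½) = 3843 atoms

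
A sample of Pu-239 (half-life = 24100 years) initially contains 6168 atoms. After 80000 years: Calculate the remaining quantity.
N = N₀(1/2)^(t/t½) = 617.8 atoms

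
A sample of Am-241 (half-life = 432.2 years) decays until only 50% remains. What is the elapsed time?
t = t½ × log₂(N₀/N) = 432.2 years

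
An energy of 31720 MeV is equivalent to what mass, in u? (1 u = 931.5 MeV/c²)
m = E/c² = 34.05 u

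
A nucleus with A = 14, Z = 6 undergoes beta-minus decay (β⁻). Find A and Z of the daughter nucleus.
Daughter: A = 14, Z = 7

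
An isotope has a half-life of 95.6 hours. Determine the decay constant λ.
λ = ln(2)/t½ = 0.00725 hour⁻¹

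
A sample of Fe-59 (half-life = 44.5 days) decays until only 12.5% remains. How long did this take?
t = t½ × log₂(N₀/N) = 133.5 days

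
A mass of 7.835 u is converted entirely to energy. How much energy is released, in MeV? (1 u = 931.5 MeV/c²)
E = mc² = 7298 MeV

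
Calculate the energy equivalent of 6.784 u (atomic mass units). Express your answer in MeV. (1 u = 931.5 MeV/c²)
E = mc² = 6319 MeV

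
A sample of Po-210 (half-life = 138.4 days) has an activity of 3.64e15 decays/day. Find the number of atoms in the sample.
N = A/λ = 7.268e17 atoms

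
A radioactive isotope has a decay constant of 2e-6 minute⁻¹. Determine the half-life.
t½ = ln(2)/λ = 3.466e5 minutes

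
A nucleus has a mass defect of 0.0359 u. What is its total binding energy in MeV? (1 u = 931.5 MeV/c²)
B.E. = Δm × 931.5 = 33.44 MeV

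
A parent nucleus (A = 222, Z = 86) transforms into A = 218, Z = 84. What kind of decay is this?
ΔA = -4, ΔZ = -2 ⇒ alpha decay (α)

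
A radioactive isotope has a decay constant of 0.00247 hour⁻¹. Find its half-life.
t½ = ln(2)/λ = 280.6 hours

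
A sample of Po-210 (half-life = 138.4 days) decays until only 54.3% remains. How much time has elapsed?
t = t½ × log₂(N₀/N) = 121.9 days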